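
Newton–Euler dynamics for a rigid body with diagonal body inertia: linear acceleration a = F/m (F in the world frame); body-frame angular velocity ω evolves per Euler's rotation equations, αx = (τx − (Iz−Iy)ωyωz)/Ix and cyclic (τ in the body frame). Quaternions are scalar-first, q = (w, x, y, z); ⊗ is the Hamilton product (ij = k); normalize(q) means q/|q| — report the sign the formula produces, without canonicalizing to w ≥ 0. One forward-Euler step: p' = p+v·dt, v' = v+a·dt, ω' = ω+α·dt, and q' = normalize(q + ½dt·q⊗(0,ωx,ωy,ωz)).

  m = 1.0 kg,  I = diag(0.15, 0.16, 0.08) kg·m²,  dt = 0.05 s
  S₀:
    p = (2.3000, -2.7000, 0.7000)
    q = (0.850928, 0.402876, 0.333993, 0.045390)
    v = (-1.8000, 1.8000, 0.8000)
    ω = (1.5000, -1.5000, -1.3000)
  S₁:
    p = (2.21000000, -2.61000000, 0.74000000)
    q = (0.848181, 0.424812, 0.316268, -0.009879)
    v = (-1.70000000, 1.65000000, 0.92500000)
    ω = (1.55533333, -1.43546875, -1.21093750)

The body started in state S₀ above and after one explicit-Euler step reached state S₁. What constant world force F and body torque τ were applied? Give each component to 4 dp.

Δω = ω₁−ω₀ = (0.05533333, 0.06453125, 0.08906250)
I·α + gyro = (0.0100, 0.0700, 0.1200)
v₁ − v₀ = (0.10000000, -0.15000000, 0.12500000)
F = m·Δv/dt = (2.0000, -3.0000, 2.5000)

F = (2.0000, -3.0000, 2.5000)
τ = (0.0100, 0.0700, 0.1200)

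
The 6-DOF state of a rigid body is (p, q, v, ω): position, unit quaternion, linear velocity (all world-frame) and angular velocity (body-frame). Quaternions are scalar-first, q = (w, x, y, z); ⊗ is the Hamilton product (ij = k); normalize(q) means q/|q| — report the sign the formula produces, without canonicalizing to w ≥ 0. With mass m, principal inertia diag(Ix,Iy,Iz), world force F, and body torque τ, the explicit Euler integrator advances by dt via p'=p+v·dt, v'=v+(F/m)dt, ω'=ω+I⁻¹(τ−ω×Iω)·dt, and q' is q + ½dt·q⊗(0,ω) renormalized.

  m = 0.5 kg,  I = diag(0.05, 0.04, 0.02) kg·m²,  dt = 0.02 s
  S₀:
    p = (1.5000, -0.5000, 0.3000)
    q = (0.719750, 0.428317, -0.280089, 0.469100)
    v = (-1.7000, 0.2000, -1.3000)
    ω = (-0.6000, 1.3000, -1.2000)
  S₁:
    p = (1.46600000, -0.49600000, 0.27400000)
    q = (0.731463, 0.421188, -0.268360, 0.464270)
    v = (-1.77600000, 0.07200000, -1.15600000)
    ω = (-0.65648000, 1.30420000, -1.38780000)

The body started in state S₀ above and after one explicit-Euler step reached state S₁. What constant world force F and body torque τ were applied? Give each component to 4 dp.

Δv = v₁−v₀ = (-0.07600000, -0.12800000, 0.14400000)
F = m·Δv/dt = (-1.9000, -3.2000, 3.6000)
ω₁ − ω₀ = (-0.05648000, 0.00420000, -0.18780000)
precession coupling = (0.0312, 0.0216, 0.0078)
applied torque τ = (-0.1100, 0.0300, -0.1800)

F = (-1.9000, -3.2000, 3.6000)
τ = (-0.1100, 0.0300, -0.1800)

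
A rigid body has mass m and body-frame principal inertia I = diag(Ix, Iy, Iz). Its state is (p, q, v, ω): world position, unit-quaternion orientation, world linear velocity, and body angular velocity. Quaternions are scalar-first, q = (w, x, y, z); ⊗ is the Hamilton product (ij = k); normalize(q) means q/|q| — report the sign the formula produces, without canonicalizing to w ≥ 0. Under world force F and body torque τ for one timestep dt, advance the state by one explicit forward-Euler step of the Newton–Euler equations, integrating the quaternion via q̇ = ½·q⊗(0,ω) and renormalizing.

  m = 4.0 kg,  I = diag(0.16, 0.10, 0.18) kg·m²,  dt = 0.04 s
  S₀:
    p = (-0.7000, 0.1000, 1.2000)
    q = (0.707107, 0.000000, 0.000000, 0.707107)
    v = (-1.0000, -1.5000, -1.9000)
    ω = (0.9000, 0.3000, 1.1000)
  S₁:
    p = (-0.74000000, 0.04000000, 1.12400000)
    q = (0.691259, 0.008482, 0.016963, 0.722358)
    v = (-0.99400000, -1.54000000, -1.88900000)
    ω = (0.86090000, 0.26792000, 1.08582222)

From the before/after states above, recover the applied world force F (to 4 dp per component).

Δv = v₁−v₀ = (0.00600000, -0.04000000, 0.01100000)
m·(v₁−v₀)/dt = (0.6000, -4.0000, 1.1000)

F = (0.6000, -4.0000, 1.1000)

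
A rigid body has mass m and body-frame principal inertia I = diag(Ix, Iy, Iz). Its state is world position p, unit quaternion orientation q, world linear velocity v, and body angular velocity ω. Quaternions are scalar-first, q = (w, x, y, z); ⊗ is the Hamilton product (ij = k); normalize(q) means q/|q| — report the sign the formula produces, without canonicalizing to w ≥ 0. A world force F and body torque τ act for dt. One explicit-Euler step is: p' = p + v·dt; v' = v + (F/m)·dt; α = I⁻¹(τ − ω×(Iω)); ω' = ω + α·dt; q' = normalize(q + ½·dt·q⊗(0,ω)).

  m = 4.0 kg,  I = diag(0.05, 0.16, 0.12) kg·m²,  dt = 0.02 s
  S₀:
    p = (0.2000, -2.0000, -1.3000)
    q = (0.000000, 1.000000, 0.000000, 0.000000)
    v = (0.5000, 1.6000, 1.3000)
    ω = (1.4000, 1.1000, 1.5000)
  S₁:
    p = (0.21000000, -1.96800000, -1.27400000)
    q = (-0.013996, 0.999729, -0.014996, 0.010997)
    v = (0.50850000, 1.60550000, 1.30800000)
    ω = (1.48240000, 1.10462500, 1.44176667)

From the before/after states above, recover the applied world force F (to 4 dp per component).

F = (1.7000, 1.1000, 1.6000)

velocity change Δv = (0.00850000, 0.00550000, 0.00800000)
applied force F = (1.7000, 1.1000, 1.6000)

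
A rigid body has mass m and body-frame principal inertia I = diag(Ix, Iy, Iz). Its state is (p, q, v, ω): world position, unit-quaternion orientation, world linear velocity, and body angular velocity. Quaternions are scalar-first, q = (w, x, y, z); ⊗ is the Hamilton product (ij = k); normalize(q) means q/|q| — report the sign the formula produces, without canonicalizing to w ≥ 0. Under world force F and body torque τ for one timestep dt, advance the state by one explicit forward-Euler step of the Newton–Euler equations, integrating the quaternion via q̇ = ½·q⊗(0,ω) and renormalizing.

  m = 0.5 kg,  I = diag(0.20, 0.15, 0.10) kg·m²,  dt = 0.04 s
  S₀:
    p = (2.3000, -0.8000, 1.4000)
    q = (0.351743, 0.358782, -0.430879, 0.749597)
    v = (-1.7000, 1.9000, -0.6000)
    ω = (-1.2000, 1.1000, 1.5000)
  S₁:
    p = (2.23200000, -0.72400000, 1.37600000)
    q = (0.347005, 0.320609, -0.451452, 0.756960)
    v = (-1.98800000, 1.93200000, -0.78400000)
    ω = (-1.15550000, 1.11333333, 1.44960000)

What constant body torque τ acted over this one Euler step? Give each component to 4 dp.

τ = (0.1400, -0.1300, -0.0600)

ω₁ − ω₀ = (0.04450000, 0.01333333, -0.05040000)
I·α + gyro = (0.1400, -0.1300, -0.0600)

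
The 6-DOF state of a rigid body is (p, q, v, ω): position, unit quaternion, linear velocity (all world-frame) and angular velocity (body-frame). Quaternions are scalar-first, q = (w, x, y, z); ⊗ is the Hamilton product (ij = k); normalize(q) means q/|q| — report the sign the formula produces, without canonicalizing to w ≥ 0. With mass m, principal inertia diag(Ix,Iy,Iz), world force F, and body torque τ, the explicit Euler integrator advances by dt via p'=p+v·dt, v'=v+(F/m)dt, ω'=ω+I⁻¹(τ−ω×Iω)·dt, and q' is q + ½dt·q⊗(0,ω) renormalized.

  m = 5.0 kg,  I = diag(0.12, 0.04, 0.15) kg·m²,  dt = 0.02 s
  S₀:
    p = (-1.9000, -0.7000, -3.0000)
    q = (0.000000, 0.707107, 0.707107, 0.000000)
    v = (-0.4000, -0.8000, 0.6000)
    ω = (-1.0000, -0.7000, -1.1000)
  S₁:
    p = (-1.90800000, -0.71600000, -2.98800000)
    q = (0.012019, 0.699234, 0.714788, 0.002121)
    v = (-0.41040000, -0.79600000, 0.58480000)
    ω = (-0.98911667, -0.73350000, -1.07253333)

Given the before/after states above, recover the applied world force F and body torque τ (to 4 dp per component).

F = (-2.6000, 1.0000, -3.8000)
τ = (0.1500, -0.1000, 0.1500)

rate change Δω = (0.01088333, -0.03350000, 0.02746667)
τ = I·(Δω/dt) + ω₀×(Iω₀) = (0.1500, -0.1000, 0.1500)
v₁ − v₀ = (-0.01040000, 0.00400000, -0.01520000)
applied force F = (-2.6000, 1.0000, -3.8000)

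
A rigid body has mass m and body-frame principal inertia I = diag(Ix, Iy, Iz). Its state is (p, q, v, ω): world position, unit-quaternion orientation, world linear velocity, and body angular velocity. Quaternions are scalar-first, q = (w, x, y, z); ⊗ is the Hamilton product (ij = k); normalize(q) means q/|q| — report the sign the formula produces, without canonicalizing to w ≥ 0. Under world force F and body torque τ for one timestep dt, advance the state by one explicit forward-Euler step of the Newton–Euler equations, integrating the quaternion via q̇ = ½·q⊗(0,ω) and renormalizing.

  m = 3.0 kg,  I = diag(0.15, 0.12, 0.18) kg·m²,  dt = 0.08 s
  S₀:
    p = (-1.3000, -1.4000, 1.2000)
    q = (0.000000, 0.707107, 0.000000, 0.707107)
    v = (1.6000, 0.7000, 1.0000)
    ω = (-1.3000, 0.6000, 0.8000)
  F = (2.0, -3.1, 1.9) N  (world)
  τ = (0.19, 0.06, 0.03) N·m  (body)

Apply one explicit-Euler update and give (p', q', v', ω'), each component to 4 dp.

new position p' = (-1.1720, -1.3440, 1.2800)
new velocity v' = (1.6533, 0.6173, 1.0507)
ω×(Iω) gyroscopic = (0.0288, 0.0312, 0.0234)
(τ − ω×Iω)/I = (1.0747, 0.2400, 0.0367)
ω' = ω + α·dt = (-1.2140, 0.6192, 0.8029)
q⊗(0,ω) = (0.3535535, -0.4242642, -1.4849247, 0.4242642)
updated quaternion q' = (0.0141, 0.6887, -0.0593, 0.7225)

p' = (-1.1720, -1.3440, 1.2800)
q' = (0.0141, 0.6887, -0.0593, 0.7225)
v' = (1.6533, 0.6173, 1.0507)
ω' = (-1.2140, 0.6192, 0.8029)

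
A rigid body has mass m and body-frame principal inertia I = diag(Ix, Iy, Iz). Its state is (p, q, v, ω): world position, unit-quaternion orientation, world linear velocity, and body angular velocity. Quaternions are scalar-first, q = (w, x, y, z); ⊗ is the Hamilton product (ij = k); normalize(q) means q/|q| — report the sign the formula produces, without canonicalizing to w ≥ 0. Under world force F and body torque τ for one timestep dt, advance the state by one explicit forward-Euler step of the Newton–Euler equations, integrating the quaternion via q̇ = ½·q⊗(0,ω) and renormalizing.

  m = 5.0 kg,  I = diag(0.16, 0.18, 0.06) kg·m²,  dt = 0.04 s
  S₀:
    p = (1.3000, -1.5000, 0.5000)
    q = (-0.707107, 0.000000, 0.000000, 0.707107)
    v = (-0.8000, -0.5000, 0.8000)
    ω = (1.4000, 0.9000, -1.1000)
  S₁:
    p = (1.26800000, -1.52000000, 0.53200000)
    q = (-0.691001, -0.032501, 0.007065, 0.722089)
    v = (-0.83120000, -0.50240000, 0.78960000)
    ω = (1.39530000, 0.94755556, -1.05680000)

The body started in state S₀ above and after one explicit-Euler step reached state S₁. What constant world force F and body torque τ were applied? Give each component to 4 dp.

F = (-3.9000, -0.3000, -1.3000)
τ = (0.1000, 0.0600, 0.0900)

v₁ − v₀ = (-0.03120000, -0.00240000, -0.01040000)
applied force F = (-3.9000, -0.3000, -1.3000)
Δω = ω₁−ω₀ = (-0.00470000, 0.04755556, 0.04320000)
τ = I·(Δω/dt) + ω₀×(Iω₀) = (0.1000, 0.0600, 0.0900)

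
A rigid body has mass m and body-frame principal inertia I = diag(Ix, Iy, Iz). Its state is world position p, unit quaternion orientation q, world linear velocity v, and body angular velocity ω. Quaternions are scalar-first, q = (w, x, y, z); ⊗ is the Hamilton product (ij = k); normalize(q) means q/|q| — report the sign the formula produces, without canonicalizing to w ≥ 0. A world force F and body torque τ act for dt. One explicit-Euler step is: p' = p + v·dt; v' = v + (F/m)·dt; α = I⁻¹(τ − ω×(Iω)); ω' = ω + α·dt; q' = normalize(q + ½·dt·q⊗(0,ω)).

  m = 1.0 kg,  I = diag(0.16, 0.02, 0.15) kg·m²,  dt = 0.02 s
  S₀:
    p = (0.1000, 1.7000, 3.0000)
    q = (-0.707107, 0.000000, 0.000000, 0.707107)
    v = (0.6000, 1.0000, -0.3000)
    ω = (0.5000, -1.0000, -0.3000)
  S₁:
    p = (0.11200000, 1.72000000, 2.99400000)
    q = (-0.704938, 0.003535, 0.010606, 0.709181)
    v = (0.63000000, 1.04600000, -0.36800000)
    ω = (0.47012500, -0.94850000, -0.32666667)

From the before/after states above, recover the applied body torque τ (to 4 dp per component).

ω₁ − ω₀ = (-0.02987500, 0.05150000, -0.02666667)
I·α + gyro = (-0.2000, 0.0500, -0.1300)

τ = (-0.2000, 0.0500, -0.1300)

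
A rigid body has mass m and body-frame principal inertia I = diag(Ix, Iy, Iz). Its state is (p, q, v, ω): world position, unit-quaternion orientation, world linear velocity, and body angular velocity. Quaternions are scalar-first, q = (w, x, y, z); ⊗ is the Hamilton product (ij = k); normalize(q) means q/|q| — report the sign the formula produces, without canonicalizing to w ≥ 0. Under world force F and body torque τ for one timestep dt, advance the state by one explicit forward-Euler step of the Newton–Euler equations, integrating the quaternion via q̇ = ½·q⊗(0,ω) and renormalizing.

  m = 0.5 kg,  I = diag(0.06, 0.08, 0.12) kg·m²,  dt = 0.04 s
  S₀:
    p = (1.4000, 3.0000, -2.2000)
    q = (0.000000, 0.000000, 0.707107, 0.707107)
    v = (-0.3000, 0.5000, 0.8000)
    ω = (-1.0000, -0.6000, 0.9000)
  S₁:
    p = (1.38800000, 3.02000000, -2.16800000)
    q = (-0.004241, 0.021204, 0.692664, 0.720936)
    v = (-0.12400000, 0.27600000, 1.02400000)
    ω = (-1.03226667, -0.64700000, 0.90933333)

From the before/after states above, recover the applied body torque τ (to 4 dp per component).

Δω = ω₁−ω₀ = (-0.03226667, -0.04700000, 0.00933333)
applied torque τ = (-0.0700, -0.0400, 0.0400)

τ = (-0.0700, -0.0400, 0.0400)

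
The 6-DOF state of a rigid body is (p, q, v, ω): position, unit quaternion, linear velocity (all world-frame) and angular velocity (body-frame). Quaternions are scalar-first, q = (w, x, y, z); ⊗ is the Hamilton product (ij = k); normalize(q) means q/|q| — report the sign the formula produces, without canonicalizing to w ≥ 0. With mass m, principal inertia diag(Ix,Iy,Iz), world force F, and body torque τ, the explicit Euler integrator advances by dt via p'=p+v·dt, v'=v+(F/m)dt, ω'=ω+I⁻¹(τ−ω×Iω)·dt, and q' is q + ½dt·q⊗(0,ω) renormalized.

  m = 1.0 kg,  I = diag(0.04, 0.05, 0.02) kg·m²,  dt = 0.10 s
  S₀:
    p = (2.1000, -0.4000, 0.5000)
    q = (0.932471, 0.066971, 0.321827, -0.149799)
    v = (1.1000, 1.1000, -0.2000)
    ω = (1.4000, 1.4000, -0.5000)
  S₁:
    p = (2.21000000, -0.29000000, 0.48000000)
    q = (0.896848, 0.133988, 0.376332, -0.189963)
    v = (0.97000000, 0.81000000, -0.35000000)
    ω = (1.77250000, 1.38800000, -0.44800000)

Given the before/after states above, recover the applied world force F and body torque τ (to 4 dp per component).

Δv = v₁−v₀ = (-0.13000000, -0.29000000, -0.15000000)
applied force F = (-1.3000, -2.9000, -1.5000)
ω₁ − ω₀ = (0.37250000, -0.01200000, 0.05200000)
precession coupling = (0.0210, -0.0140, 0.0196)
τ = I·(Δω/dt) + ω₀×(Iω₀) = (0.1700, -0.0200, 0.0300)

F = (-1.3000, -2.9000, -1.5000)
τ = (0.1700, -0.0200, 0.0300)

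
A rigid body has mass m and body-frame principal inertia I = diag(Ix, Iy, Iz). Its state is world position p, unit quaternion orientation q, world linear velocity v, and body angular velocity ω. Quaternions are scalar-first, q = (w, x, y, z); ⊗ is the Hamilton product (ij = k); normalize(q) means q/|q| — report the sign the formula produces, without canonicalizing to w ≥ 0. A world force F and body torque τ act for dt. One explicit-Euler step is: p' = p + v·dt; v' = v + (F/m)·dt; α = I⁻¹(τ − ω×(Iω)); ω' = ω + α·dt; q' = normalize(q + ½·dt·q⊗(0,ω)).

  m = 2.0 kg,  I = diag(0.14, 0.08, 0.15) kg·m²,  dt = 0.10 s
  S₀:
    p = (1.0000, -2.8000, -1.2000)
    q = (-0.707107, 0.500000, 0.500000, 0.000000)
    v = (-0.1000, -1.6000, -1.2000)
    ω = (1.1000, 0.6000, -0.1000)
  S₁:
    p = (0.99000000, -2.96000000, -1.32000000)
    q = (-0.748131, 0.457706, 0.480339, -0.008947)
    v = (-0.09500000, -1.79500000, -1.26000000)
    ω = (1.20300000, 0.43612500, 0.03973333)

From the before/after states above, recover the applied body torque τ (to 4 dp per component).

τ = (0.1400, -0.1300, 0.1700)

Δω = ω₁−ω₀ = (0.10300000, -0.16387500, 0.13973333)
I·α + gyro = (0.1400, -0.1300, 0.1700)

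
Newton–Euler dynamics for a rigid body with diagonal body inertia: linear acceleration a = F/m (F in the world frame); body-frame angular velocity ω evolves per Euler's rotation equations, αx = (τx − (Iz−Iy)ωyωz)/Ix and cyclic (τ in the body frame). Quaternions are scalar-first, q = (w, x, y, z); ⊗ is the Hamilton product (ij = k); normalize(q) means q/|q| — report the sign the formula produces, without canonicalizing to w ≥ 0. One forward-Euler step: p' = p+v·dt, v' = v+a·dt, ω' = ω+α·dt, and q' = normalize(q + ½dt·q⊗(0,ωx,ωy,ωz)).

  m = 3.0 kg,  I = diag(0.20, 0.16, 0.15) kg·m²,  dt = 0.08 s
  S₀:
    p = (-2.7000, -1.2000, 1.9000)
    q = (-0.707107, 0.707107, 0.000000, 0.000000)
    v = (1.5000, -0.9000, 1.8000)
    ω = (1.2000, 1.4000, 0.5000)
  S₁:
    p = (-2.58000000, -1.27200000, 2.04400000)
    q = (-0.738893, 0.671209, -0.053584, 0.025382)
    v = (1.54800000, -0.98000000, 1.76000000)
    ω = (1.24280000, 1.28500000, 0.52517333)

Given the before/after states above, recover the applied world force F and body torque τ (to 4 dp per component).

F = (1.8000, -3.0000, -1.5000)
τ = (0.1000, -0.2000, -0.0200)

ω₁ − ω₀ = (0.04280000, -0.11500000, 0.02517333)
precession coupling = (-0.0070, 0.0300, -0.0672)
I·α + gyro = (0.1000, -0.2000, -0.0200)
v₁ − v₀ = (0.04800000, -0.08000000, -0.04000000)
F = m·Δv/dt = (1.8000, -3.0000, -1.5000)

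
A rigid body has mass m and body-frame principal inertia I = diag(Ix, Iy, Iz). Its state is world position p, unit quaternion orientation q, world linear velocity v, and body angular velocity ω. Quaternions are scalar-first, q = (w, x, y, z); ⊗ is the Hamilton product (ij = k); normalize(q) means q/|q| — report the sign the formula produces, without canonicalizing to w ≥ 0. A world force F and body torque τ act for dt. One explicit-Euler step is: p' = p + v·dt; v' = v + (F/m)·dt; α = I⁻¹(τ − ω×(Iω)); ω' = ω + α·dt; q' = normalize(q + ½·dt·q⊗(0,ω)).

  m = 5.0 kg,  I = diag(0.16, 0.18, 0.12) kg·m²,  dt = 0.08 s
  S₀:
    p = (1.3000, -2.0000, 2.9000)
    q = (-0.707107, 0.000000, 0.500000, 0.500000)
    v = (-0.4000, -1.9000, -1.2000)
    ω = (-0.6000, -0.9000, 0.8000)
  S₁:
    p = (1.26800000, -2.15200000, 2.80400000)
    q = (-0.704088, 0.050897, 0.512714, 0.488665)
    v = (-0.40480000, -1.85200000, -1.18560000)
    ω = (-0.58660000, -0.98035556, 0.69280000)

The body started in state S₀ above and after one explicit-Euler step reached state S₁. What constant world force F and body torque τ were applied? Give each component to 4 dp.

F = (-0.3000, 3.0000, 0.9000)
τ = (0.0700, -0.2000, -0.1500)

ω₁ − ω₀ = (0.01340000, -0.08035556, -0.10720000)
gyro term ω₀×Iω₀ = (0.0432, -0.0192, 0.0108)
applied torque τ = (0.0700, -0.2000, -0.1500)
velocity change Δv = (-0.00480000, 0.04800000, 0.01440000)
F = m·Δv/dt = (-0.3000, 3.0000, 0.9000)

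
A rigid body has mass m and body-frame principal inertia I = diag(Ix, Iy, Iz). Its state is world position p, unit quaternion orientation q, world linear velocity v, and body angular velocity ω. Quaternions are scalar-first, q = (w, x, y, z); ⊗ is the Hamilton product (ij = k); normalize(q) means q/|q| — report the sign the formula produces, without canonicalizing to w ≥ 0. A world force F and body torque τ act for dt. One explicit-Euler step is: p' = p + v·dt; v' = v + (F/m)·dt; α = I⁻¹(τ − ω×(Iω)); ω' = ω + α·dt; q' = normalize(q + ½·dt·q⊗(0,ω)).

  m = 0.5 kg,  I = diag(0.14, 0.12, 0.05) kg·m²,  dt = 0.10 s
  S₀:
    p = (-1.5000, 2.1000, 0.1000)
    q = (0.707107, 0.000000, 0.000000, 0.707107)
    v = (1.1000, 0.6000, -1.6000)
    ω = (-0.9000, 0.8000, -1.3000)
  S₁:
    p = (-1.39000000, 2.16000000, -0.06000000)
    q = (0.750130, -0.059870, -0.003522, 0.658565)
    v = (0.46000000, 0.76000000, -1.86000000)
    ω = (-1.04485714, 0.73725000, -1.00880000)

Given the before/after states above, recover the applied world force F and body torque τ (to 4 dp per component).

Δω = ω₁−ω₀ = (-0.14485714, -0.06275000, 0.29120000)
precession coupling = (0.0728, 0.1053, 0.0144)
I·α + gyro = (-0.1300, 0.0300, 0.1600)
Δv = v₁−v₀ = (-0.64000000, 0.16000000, -0.26000000)
F = m·Δv/dt = (-3.2000, 0.8000, -1.3000)

F = (-3.2000, 0.8000, -1.3000)
τ = (-0.1300, 0.0300, 0.1600)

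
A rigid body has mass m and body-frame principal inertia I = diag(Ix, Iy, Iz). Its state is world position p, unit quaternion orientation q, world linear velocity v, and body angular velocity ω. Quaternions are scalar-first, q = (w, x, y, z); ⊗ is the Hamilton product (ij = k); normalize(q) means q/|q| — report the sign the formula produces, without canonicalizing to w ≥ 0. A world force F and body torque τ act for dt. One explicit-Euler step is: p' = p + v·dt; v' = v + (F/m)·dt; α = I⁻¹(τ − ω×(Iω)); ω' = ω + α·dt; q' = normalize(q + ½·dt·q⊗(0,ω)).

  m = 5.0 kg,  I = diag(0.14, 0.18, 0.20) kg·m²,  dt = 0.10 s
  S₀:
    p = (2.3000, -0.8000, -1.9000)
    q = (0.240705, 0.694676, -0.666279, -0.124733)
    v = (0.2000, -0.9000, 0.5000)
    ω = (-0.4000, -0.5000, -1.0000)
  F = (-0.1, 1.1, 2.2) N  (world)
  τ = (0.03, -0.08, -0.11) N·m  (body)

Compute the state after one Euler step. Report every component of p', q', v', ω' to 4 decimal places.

p' = (2.3200, -0.8900, -1.8500)
q' = (0.2313, 0.7188, -0.6340, -0.1672)
v' = (0.1980, -0.8780, 0.5440)
ω' = (-0.3857, -0.5311, -1.0590)

gyro term ω×Iω = (0.0100, -0.0240, 0.0080)
angular accel α = (0.1429, -0.3111, -0.5900)
new body rate ω' = (-0.3857, -0.5311, -1.0590)
2q̇ = q⊗(0,ω) = (-0.1800021, 0.5076305, 0.6242167, -0.8545546)
q + ½dt·q⊗(0,ω), renormalized = (0.2313, 0.7188, -0.6340, -0.1672)
a = F/m = (-0.0200, 0.2200, 0.4400)
new position p' = (2.3200, -0.8900, -1.8500)
v + (F/m)dt = (0.1980, -0.8780, 0.5440)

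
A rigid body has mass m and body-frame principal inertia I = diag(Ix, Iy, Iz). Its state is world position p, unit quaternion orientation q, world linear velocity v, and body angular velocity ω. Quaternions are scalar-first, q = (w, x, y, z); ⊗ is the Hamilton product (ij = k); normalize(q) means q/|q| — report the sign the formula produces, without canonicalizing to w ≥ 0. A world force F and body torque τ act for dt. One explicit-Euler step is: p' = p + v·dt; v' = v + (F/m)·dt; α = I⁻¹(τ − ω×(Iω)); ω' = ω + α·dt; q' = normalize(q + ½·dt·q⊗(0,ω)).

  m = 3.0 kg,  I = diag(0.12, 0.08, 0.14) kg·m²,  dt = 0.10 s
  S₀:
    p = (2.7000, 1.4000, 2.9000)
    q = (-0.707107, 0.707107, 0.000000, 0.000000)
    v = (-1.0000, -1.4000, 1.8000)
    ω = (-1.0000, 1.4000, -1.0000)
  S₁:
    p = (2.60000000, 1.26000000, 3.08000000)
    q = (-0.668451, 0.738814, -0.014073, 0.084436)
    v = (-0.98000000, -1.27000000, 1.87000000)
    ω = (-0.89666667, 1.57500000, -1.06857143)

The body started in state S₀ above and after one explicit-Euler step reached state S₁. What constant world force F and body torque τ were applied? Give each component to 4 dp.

F = (0.6000, 3.9000, 2.1000)
τ = (0.0400, 0.1200, -0.0400)

velocity change Δv = (0.02000000, 0.13000000, 0.07000000)
m·(v₁−v₀)/dt = (0.6000, 3.9000, 2.1000)
Δω = ω₁−ω₀ = (0.10333333, 0.17500000, -0.06857143)
gyro term ω₀×Iω₀ = (-0.0840, -0.0200, 0.0560)
applied torque τ = (0.0400, 0.1200, -0.0400)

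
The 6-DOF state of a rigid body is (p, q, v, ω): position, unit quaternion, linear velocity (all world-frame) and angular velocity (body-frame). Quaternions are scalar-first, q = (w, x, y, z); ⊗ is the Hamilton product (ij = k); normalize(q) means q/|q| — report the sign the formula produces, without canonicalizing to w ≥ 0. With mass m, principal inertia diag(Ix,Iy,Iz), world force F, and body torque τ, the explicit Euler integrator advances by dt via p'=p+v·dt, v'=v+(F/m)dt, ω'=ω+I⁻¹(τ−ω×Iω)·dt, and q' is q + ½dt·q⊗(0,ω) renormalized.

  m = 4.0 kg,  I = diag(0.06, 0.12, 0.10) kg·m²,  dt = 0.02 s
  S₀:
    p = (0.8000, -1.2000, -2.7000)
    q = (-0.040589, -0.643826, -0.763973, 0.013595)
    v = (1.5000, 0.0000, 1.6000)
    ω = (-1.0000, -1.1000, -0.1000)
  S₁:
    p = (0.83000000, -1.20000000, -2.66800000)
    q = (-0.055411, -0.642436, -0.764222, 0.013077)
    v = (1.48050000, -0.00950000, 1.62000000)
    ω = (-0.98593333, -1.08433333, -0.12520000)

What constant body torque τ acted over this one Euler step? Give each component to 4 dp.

ω₁ − ω₀ = (0.01406667, 0.01566667, -0.02520000)
ω₀×(Iω₀) = (-0.0022, -0.0040, 0.0660)
τ = I·(Δω/dt) + ω₀×(Iω₀) = (0.0400, 0.0900, -0.0600)

τ = (0.0400, 0.0900, -0.0600)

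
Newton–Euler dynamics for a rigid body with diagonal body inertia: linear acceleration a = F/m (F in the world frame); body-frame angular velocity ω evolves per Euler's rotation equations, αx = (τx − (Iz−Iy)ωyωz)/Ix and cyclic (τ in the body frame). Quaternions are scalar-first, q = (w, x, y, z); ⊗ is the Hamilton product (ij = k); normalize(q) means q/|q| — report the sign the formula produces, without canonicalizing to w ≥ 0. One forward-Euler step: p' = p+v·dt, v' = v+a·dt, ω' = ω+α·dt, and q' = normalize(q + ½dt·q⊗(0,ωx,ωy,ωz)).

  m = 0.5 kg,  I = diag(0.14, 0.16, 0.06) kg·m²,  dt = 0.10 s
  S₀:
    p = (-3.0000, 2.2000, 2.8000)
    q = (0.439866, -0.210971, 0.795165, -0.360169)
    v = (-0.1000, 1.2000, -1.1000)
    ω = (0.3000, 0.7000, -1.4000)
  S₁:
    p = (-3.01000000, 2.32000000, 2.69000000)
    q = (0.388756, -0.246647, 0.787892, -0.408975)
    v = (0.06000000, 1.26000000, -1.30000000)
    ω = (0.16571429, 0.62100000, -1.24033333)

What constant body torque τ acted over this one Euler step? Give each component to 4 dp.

τ = (-0.0900, -0.1600, 0.1000)

Δω = ω₁−ω₀ = (-0.13428571, -0.07900000, 0.15966667)
τ = I·(Δω/dt) + ω₀×(Iω₀) = (-0.0900, -0.1600, 0.1000)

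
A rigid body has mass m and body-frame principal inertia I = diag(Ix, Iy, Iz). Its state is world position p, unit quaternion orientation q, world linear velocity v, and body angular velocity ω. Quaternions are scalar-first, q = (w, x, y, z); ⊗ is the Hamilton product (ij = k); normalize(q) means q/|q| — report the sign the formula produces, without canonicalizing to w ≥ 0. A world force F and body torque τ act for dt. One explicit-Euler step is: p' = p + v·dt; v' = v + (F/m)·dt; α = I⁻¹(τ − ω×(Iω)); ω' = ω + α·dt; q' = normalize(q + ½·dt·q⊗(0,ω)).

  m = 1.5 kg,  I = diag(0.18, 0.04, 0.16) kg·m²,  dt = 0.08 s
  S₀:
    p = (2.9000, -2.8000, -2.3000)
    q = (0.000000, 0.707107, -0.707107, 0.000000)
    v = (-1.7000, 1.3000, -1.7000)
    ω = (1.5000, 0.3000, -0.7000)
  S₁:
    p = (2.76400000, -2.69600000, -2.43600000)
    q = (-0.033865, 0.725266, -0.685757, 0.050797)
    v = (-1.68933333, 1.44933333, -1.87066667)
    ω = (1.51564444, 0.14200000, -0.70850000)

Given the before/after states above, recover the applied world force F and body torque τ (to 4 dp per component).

F = (0.2000, 2.8000, -3.2000)
τ = (0.0100, -0.1000, -0.0800)

rate change Δω = (0.01564444, -0.15800000, -0.00850000)
ω₀×(Iω₀) = (-0.0252, -0.0210, -0.0630)
I·α + gyro = (0.0100, -0.1000, -0.0800)
v₁ − v₀ = (0.01066667, 0.14933333, -0.17066667)
m·(v₁−v₀)/dt = (0.2000, 2.8000, -3.2000)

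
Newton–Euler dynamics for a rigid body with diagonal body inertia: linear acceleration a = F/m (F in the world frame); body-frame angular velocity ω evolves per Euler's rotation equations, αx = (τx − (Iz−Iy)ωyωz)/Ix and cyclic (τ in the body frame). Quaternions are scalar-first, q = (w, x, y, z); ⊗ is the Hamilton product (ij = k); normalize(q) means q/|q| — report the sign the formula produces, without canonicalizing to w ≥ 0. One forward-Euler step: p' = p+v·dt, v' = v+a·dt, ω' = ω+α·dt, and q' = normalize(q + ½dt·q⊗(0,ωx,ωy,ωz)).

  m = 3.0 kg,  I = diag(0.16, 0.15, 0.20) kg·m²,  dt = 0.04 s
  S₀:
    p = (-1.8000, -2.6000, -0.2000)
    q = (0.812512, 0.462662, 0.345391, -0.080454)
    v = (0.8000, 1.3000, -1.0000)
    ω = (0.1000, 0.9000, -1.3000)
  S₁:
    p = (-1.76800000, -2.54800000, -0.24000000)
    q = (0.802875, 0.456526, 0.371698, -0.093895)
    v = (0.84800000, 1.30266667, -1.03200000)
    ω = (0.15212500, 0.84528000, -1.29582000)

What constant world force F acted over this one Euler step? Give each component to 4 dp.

F = (3.6000, 0.2000, -2.4000)

Δv = v₁−v₀ = (0.04800000, 0.00266667, -0.03200000)
m·(v₁−v₀)/dt = (3.6000, 0.2000, -2.4000)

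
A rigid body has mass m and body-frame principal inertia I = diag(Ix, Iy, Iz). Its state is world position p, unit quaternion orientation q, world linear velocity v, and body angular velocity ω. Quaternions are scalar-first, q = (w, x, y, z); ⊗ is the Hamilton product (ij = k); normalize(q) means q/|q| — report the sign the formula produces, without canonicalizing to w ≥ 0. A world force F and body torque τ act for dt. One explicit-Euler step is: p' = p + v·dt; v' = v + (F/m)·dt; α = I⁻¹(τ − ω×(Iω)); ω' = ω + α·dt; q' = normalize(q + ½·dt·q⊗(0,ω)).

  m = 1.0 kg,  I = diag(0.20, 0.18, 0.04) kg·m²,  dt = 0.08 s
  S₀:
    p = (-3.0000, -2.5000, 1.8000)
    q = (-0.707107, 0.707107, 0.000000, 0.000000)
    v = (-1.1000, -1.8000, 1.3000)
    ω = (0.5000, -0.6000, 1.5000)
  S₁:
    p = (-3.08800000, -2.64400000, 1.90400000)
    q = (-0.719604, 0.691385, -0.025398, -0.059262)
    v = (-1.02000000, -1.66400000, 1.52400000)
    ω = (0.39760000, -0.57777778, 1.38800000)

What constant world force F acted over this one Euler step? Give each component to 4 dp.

velocity change Δv = (0.08000000, 0.13600000, 0.22400000)
applied force F = (1.0000, 1.7000, 2.8000)

F = (1.0000, 1.7000, 2.8000)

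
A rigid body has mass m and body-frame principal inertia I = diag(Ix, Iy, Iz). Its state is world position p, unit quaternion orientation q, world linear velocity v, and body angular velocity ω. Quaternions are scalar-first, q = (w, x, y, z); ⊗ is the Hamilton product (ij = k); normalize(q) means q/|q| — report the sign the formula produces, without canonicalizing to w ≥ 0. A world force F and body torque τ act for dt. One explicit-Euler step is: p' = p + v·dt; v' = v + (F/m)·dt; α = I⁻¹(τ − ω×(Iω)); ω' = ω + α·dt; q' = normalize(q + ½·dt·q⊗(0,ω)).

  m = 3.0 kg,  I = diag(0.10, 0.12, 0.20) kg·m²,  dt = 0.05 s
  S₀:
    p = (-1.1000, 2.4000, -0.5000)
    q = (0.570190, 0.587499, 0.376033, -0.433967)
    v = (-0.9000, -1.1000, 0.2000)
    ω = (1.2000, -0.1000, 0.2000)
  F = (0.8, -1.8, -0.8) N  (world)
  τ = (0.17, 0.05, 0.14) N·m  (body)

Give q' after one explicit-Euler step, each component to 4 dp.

Hamilton product q⊗(0,ω) = (-0.5806021, 0.7160379, -0.6952792, -0.3959515)
q' = normalize(q + ½dt·q⊗(0,ω)) = (0.5554, 0.6051, 0.3585, -0.4437)

q' = (0.5554, 0.6051, 0.3585, -0.4437)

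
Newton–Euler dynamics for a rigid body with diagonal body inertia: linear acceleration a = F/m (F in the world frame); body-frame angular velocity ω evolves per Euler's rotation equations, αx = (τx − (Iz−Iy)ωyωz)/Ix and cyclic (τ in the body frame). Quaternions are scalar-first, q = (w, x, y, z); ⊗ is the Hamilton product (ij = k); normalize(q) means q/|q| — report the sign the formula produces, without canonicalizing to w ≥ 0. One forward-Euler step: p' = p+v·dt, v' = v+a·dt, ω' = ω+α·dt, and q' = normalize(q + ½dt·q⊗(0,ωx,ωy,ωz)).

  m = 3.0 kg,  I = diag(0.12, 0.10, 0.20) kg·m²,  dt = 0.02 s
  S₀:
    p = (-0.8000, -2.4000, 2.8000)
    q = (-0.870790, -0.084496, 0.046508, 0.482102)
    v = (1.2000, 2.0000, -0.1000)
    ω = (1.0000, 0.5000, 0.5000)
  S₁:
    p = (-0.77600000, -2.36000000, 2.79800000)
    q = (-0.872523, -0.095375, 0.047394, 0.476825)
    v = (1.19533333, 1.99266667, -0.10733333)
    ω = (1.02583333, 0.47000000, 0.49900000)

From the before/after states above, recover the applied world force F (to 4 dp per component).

velocity change Δv = (-0.00466667, -0.00733333, -0.00733333)
m·(v₁−v₀)/dt = (-0.7000, -1.1000, -1.1000)

F = (-0.7000, -1.1000, -1.1000)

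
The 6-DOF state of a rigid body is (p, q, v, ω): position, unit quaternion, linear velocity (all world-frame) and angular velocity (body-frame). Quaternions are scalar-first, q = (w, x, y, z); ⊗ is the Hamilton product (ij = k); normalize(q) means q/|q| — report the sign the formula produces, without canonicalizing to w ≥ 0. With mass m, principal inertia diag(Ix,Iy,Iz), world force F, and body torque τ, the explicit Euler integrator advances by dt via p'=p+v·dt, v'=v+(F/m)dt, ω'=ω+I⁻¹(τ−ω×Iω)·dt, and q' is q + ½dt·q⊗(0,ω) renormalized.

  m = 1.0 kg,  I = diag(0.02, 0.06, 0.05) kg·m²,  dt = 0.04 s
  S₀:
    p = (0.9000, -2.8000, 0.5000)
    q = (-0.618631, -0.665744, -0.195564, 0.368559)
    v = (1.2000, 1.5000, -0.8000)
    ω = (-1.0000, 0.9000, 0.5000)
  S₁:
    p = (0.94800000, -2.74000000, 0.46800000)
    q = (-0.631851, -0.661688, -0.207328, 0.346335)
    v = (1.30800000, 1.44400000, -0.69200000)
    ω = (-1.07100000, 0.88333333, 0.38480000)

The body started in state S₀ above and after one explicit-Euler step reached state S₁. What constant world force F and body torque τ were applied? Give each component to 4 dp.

F = (2.7000, -1.4000, 2.7000)
τ = (-0.0400, -0.0100, -0.1800)

Δv = v₁−v₀ = (0.10800000, -0.05600000, 0.10800000)
F = m·Δv/dt = (2.7000, -1.4000, 2.7000)
ω₁ − ω₀ = (-0.07100000, -0.01666667, -0.11520000)
ω₀×(Iω₀) = (-0.0045, 0.0150, -0.0360)
τ = I·(Δω/dt) + ω₀×(Iω₀) = (-0.0400, -0.0100, -0.1800)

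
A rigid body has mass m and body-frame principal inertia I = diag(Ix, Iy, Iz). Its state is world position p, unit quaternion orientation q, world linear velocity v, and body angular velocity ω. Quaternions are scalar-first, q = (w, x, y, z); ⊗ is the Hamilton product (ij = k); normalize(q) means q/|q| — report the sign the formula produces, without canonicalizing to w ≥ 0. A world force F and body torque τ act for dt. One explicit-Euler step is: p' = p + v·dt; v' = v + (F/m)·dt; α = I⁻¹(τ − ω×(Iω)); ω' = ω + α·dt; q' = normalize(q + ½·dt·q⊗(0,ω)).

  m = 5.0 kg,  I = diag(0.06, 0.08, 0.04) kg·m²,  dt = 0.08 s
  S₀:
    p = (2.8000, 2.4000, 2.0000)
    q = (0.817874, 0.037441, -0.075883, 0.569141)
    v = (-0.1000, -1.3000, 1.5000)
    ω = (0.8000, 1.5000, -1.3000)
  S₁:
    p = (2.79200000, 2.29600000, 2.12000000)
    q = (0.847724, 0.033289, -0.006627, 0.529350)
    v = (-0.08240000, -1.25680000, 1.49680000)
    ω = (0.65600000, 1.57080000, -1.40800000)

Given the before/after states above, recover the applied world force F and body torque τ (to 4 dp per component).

F = (1.1000, 2.7000, -0.2000)
τ = (-0.0300, 0.0500, -0.0300)

v₁ − v₀ = (0.01760000, 0.04320000, -0.00320000)
F = m·Δv/dt = (1.1000, 2.7000, -0.2000)
ω₁ − ω₀ = (-0.14400000, 0.07080000, -0.10800000)
I·α + gyro = (-0.0300, 0.0500, -0.0300)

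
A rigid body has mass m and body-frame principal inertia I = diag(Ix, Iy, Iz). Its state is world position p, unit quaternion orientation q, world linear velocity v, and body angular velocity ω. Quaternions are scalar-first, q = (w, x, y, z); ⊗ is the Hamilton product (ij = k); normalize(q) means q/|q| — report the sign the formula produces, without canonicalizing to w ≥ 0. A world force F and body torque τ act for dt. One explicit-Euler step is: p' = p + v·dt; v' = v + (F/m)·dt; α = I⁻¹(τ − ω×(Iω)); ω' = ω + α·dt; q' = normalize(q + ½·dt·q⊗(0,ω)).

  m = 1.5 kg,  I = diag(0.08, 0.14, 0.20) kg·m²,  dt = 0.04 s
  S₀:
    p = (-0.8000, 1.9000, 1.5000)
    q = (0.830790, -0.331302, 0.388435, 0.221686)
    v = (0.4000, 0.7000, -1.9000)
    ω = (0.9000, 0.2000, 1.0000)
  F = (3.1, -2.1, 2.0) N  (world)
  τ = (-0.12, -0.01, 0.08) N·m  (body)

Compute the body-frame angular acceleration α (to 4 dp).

α = (-1.6500, 0.7000, 0.3460)

precession coupling ω×(Iω) = (0.0120, -0.1080, 0.0108)
α = I⁻¹(τ − ω×Iω) = (-1.6500, 0.7000, 0.3460)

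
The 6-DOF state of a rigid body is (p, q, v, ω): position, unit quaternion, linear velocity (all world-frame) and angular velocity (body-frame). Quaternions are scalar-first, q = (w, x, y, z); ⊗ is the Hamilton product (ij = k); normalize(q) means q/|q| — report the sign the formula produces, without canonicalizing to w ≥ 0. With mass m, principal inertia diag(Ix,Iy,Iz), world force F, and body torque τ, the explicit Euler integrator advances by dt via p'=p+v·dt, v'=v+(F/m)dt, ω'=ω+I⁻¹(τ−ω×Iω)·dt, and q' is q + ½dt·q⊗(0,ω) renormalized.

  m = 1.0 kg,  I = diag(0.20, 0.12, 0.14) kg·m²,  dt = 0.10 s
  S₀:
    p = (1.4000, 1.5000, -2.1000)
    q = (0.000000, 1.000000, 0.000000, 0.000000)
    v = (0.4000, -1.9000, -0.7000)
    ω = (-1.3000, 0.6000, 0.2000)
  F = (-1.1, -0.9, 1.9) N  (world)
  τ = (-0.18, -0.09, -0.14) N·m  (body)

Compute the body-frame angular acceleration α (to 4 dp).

α = (-0.9120, -0.6200, -1.4457)

ω×(Iω) gyroscopic = (0.0024, -0.0156, 0.0624)
(τ − ω×Iω)/I = (-0.9120, -0.6200, -1.4457)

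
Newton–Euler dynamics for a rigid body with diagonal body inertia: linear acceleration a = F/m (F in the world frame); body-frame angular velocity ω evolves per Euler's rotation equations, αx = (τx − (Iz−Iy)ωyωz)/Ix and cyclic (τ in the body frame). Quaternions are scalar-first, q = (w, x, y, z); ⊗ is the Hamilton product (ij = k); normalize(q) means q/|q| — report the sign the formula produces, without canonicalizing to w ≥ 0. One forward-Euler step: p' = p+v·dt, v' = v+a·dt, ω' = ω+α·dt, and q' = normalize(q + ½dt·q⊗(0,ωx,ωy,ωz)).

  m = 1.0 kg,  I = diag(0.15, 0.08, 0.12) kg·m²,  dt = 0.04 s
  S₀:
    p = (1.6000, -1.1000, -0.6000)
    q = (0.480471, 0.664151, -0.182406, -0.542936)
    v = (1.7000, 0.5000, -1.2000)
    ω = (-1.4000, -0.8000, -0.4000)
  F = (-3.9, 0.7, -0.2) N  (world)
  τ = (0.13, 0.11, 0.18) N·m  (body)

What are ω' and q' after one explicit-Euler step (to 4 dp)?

(τ − ω×Iω)/I = (0.7813, 1.1650, 2.1533)
ω + α·dt = (-1.3687, -0.7534, -0.3139)
2q̇ = q⊗(0,ω) = (0.5667122, -1.0340458, 0.6413940, -0.9788776)
q' = normalize(q + ½dt·q⊗(0,ω)) = (0.4915, 0.6431, -0.1695, -0.5622)

ω' = (-1.3687, -0.7534, -0.3139)
q' = (0.4915, 0.6431, -0.1695, -0.5622)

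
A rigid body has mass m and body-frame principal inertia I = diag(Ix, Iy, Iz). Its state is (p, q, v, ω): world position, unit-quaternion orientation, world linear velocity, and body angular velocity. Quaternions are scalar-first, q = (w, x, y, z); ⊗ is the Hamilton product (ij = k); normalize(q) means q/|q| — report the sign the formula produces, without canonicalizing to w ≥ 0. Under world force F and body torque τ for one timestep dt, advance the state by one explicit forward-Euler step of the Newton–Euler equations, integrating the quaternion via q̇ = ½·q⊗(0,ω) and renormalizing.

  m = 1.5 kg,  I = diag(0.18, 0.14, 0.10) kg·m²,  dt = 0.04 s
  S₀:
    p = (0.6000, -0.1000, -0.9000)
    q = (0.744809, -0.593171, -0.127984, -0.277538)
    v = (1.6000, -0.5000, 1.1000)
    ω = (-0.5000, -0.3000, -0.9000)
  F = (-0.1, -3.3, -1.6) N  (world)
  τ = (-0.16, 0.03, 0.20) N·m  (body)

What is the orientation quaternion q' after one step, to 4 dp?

q' = (0.7329, -0.5998, -0.1403, -0.2886)

q⊗(0,ω) = (-0.5847649, -0.3404803, -0.6185276, -0.5563688)
q + ½dt·q⊗(0,ω), renormalized = (0.7329, -0.5998, -0.1403, -0.2886)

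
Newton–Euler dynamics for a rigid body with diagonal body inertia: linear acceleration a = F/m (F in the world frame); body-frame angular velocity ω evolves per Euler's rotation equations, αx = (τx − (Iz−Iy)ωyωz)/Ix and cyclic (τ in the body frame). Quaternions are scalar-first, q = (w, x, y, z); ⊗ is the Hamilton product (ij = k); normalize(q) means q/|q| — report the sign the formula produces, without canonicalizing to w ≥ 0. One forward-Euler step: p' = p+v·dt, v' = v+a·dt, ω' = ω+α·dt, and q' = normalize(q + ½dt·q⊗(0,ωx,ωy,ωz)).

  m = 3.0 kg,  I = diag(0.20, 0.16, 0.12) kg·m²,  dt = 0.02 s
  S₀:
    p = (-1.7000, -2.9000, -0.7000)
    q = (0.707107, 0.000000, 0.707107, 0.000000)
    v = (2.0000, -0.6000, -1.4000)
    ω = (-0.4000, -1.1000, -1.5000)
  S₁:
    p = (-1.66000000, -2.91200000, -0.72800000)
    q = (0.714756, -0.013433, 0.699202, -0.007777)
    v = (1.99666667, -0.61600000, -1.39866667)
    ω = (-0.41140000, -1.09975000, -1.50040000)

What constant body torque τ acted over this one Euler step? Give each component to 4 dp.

ω₁ − ω₀ = (-0.01140000, 0.00025000, -0.00040000)
applied torque τ = (-0.1800, 0.0500, -0.0200)

τ = (-0.1800, 0.0500, -0.0200)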